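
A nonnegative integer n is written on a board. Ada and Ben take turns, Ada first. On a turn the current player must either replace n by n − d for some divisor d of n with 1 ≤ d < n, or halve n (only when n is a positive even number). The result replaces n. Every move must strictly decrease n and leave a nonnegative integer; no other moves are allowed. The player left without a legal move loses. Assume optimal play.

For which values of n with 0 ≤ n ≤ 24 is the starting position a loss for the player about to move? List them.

0, 1, 3, 5, 7, 9, 11, 13, 15, 17, 19, 21, 23

Label each position W (a win for the player to move) or L (a loss). A position with no legal move is L; any other position is W exactly when some move reaches an L, and L when every move reaches a W.
n=0: no move → L
n=1: no move → L
n=2: W (go to 1, an L position)
n=3: L (sole option 2(W) is W)
n=4: W (go to 3, an L position)
n=5: L (sole option 4(W) is W)
n=6: W (go to 3, an L position)
n=7: L (sole option 6(W) is W)
n=8: W (go to 7, an L position)
n=9: L (options 6(W), 8(W) are all W)
n=10: W (go to 5, an L position)
n=11: L (sole option 10(W) is W)
n=12: W (go to 9, an L position)
n=13: L (sole option 12(W) is W)
n=14: W (go to 7, an L position)
n=15: L (options 10(W), 12(W), 14(W) are all W)
n=16: W (go to 15, an L position)
n=17: L (sole option 16(W) is W)
n=18: W (go to 9, an L position)
n=19: L (sole option 18(W) is W)
n=20: W (go to 15, an L position)
n=21: L (options 14(W), 18(W), 20(W) are all W)
n=22: W (go to 11, an L position)
n=23: L (sole option 22(W) is W)
n=24: W (go to 21, an L position)
The losing starting values of n are exactly the entries labelled L in this table (13 of them).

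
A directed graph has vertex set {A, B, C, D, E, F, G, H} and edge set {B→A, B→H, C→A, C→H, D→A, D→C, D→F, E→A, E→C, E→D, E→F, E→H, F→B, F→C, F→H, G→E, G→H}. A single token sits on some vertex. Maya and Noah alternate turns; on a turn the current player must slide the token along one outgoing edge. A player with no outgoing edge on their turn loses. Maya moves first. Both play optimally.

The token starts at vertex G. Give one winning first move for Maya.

Build the W/L table. Terminal = L. A non-terminal position is W if it has a move to some L; otherwise it is L.
Every edge goes from a vertex to one that appears earlier in the order A, H, B, C, F, D, E, G, so processing vertices in that order labels each vertex after all of its successors.
A: no outgoing edge → L
H: no outgoing edge → L
B: can move to H, which is L ⇒ W
C: can move to H, which is L ⇒ W
F: can move to H, which is L ⇒ W
D: can move to A, which is L ⇒ W
E: can move to H, which is L ⇒ W
G: can move to H, which is L ⇒ W
From G, the L positions reachable in one move are: H.

Move to H.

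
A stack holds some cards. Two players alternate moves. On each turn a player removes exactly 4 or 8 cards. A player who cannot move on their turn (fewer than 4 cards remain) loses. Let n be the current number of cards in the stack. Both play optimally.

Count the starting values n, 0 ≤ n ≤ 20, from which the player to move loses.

8

Label each position W (a win for the player to move) or L (a loss). A position with no legal move is L; any other position is W exactly when some move reaches an L, and L when every move reaches a W.
n=0: no move → L
n=1: no move → L
n=2: no move → L
n=3: no move → L
n=4: W (go to 0, an L position)
n=5: W (go to 1, an L position)
n=6: W (go to 2, an L position)
n=7: W (go to 3, an L position)
n=8: W (go to 0, an L position)
n=9: W (go to 1, an L position)
n=10: W (go to 2, an L position)
n=11: W (go to 3, an L position)
n=12: L (options 8(W), 4(W) are all W)
n=13: L (options 9(W), 5(W) are all W)
n=14: L (options 10(W), 6(W) are all W)
n=15: L (options 11(W), 7(W) are all W)
n=16: W (go to 12, an L position)
n=17: W (go to 13, an L position)
n=18: W (go to 14, an L position)
n=19: W (go to 15, an L position)
n=20: W (go to 12, an L position)
L entries with 0 ≤ n ≤ 20: n = 0, 1, 2, 3, 12, 13, 14, 15; that makes 8.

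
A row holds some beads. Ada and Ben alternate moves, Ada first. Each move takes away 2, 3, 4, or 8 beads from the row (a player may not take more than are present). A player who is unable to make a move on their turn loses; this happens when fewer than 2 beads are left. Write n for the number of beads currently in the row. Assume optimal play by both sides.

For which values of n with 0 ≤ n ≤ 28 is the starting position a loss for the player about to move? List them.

Work bottom-up. With no move the player to move loses. Otherwise the position is W if at least one move leads to an L position for the opponent, and L if every move leads to a W.
n=0: no move → L
n=1: no move → L
n=2: →0(L), so W
n=3: →1(L), so W
n=4: →1(L), so W
n=5: →1(L), so W
n=6: →4(W), 3(W), 2(W) — all W, so L
n=7: →5(W), 4(W), 3(W) — all W, so L
n=8: →6(L), so W
n=9: →7(L), so W
n=10: →7(L), so W
n=11: →7(L), so W
n=12: →10(W), 9(W), 8(W), 4(W) — all W, so L
n=13: →11(W), 10(W), 9(W), 5(W) — all W, so L
n=14: →12(L), so W
n=15: →13(L), so W
n=16: →13(L), so W
n=17: →13(L), so W
n=18: →16(W), 15(W), 14(W), 10(W) — all W, so L
n=19: →17(W), 16(W), 15(W), 11(W) — all W, so L
n=20: →18(L), so W
n=21: →19(L), so W
n=22: →19(L), so W
n=23: →19(L), so W
n=24: →22(W), 21(W), 20(W), 16(W) — all W, so L
n=25: →23(W), 22(W), 21(W), 17(W) — all W, so L
n=26: →24(L), so W
n=27: →25(L), so W
n=28: →25(L), so W
The losing starting values of n are exactly the entries labelled L in this table (10 of them).

0, 1, 6, 7, 12, 13, 18, 19, 24, 25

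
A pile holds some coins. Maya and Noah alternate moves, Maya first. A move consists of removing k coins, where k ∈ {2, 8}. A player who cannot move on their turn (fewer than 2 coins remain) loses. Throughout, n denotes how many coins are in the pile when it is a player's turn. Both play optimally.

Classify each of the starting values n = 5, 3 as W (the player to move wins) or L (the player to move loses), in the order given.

Classify positions by backward induction: terminal positions (no move available) are L. From any other position, the mover wins iff some move reaches an L.
n=0: no move → L
n=1: no move → L
n=2: W (go to 0, an L position)
n=3: W (go to 1, an L position)
n=4: L (sole option 2(W) is W)
n=5: L (sole option 3(W) is W)

5: L, 3: W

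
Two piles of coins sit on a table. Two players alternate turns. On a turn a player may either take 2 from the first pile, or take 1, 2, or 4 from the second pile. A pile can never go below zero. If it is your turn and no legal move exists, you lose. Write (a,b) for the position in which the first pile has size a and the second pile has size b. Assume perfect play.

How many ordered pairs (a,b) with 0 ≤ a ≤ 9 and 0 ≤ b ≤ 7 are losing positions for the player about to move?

30

Classify positions by backward induction: terminal positions (no move available) are L. From any other position, the mover wins iff some move reaches an L.
Every move lowers a or b (never raises either), so fill the grid row by row in increasing a, and left to right within a row: each cell's successors are then already labelled.
      b=0  b=1  b=2  b=3  b=4  b=5  b=6  b=7
a=0:    L    W    W    L    W    W    L    W
a=1:    L    W    W    L    W    W    L    W
a=2:    W    L    W    W    L    W    W    L
a=3:    W    L    W    W    L    W    W    L
a=4:    L    W    W    L    W    W    L    W
a=5:    L    W    W    L    W    W    L    W
a=6:    W    L    W    W    L    W    W    L
a=7:    W    L    W    W    L    W    W    L
a=8:    L    W    W    L    W    W    L    W
a=9:    L    W    W    L    W    W    L    W
Cells with no legal move (terminal, hence L): (0,0), (1,0).
The remaining L cells, each justified by listing all of its moves:
(0,3): only reaches (0,2)(W), (0,1)(W), all W → L
(0,6): only reaches (0,5)(W), (0,4)(W), (0,2)(W), all W → L
(1,3): only reaches (1,2)(W), (1,1)(W), all W → L
(1,6): only reaches (1,5)(W), (1,4)(W), (1,2)(W), all W → L
(2,1): only reaches (0,1)(W), (2,0)(W), all W → L
(2,4): only reaches (0,4)(W), (2,3)(W), (2,2)(W), (2,0)(W), all W → L
(2,7): only reaches (0,7)(W), (2,6)(W), (2,5)(W), (2,3)(W), all W → L
(3,1): only reaches (1,1)(W), (3,0)(W), all W → L
(3,4): only reaches (1,4)(W), (3,3)(W), (3,2)(W), (3,0)(W), all W → L
(3,7): only reaches (1,7)(W), (3,6)(W), (3,5)(W), (3,3)(W), all W → L
(4,0): only reaches (2,0)(W), which is W → L
(4,3): only reaches (2,3)(W), (4,2)(W), (4,1)(W), all W → L
(4,6): only reaches (2,6)(W), (4,5)(W), (4,4)(W), (4,2)(W), all W → L
(5,0): only reaches (3,0)(W), which is W → L
(5,3): only reaches (3,3)(W), (5,2)(W), (5,1)(W), all W → L
(5,6): only reaches (3,6)(W), (5,5)(W), (5,4)(W), (5,2)(W), all W → L
(6,1): only reaches (4,1)(W), (6,0)(W), all W → L
(6,4): only reaches (4,4)(W), (6,3)(W), (6,2)(W), (6,0)(W), all W → L
(6,7): only reaches (4,7)(W), (6,6)(W), (6,5)(W), (6,3)(W), all W → L
(7,1): only reaches (5,1)(W), (7,0)(W), all W → L
(7,4): only reaches (5,4)(W), (7,3)(W), (7,2)(W), (7,0)(W), all W → L
(7,7): only reaches (5,7)(W), (7,6)(W), (7,5)(W), (7,3)(W), all W → L
(8,0): only reaches (6,0)(W), which is W → L
(8,3): only reaches (6,3)(W), (8,2)(W), (8,1)(W), all W → L
(8,6): only reaches (6,6)(W), (8,5)(W), (8,4)(W), (8,2)(W), all W → L
(9,0): only reaches (7,0)(W), which is W → L
(9,3): only reaches (7,3)(W), (9,2)(W), (9,1)(W), all W → L
(9,6): only reaches (7,6)(W), (9,5)(W), (9,4)(W), (9,2)(W), all W → L
Every other cell has at least one move into one of the L cells above, so it is W.
L cells per row: a=0: 3, a=1: 3, a=2: 3, a=3: 3, a=4: 3, a=5: 3, a=6: 3, a=7: 3, a=8: 3, a=9: 3; total 30.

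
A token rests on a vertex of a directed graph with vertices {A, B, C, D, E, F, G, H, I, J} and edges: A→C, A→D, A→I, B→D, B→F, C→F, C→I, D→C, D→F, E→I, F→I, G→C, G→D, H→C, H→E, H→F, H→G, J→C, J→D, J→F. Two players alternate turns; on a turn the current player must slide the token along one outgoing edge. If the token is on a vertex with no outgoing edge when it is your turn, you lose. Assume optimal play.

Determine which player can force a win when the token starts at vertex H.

The second player wins.

Work bottom-up. With no move the player to move loses. Otherwise the position is W if at least one move leads to an L position for the opponent, and L if every move leads to a W.
Every edge goes from a vertex to one that appears earlier in the order I, F, C, D, B, E, G, A, H, J, so processing vertices in that order labels each vertex after all of its successors.
I: no outgoing edge → L
F: W (go to I, an L position)
C: W (go to I, an L position)
D: L (options C(W), F(W) are all W)
B: W (go to D, an L position)
E: W (go to I, an L position)
G: W (go to D, an L position)
A: W (go to D, an L position)
H: L (options G(W), E(W), C(W), F(W) are all W)
J: W (go to D, an L position)
Every move from H reaches a W position, so the mover loses.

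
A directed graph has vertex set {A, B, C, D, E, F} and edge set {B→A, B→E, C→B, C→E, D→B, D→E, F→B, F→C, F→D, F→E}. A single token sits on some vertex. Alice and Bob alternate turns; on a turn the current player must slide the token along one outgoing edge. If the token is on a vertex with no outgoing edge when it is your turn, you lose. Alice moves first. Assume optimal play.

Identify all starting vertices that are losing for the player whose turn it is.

Compute win/loss labels from the base case upward. A position with no move is L. Any other position is W if it can reach an L in one move, else L.
Every edge goes from a vertex to one that appears earlier in the order A, E, B, C, D, F, so processing vertices in that order labels each vertex after all of its successors.
A: no outgoing edge → L
E: no outgoing edge → L
B: reaches L-position E → W
C: reaches L-position E → W
D: reaches L-position E → W
F: reaches L-position E → W
The losing starting vertices are exactly the entries labelled L in this table (2 of them).

A, E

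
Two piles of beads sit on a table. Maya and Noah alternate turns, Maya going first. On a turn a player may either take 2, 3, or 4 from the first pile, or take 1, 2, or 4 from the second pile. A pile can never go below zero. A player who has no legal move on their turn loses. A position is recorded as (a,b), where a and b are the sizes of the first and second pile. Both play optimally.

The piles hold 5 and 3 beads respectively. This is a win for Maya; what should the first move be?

Classify positions by backward induction: terminal positions (no move available) are L. From any other position, the mover wins iff some move reaches an L.
No move ever increases a pile, so every position that can arise here has a ≤ 5 and b ≤ 3; it is enough to label the cells with 0 ≤ a ≤ 5 and 0 ≤ b ≤ 3.
Every move lowers a or b (never raises either), so fill the grid row by row in increasing a, and left to right within a row: each cell's successors are then already labelled.
      b=0  b=1  b=2  b=3
a=0:    L    W    W    L
a=1:    L    W    W    L
a=2:    W    L    W    W
a=3:    W    L    W    W
a=4:    W    W    L    W
a=5:    W    W    L    W
Cells with no legal move (terminal, hence L): (0,0), (1,0).
The remaining L cells, each justified by listing all of its moves:
(0,3): L (options (0,2)(W), (0,1)(W) are all W)
(1,3): L (options (1,2)(W), (1,1)(W) are all W)
(2,1): L (options (0,1)(W), (2,0)(W) are all W)
(3,1): L (options (1,1)(W), (0,1)(W), (3,0)(W) are all W)
(4,2): L (options (2,2)(W), (1,2)(W), (0,2)(W), (4,1)(W), (4,0)(W) are all W)
(5,2): L (options (3,2)(W), (2,2)(W), (1,2)(W), (5,1)(W), (5,0)(W) are all W)
Every other cell has at least one move into one of the L cells above, so it is W.
From (5,3), the L positions reachable in one move are: (1,3), (5,2). Any move reaching one of these is winning.

Move to (1,3).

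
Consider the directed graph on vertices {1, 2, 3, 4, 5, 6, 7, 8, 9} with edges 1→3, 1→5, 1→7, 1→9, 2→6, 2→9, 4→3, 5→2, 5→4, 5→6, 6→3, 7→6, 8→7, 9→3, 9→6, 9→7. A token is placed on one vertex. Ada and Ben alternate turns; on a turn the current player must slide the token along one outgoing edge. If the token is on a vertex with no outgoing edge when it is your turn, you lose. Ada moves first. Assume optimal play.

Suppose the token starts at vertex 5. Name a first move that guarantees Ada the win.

Build the W/L table. Terminal = L. A non-terminal position is W if it has a move to some L; otherwise it is L.
Every edge goes from a vertex to one that appears earlier in the order 3, 6, 7, 8, 4, 9, 2, 5, 1, so processing vertices in that order labels each vertex after all of its successors.
3: no outgoing edge → L
6: →3(L), so W
7: →6(W) only, which is W, so L
8: →7(L), so W
4: →3(L), so W
9: →7(L), so W
2: →9(W), 6(W) — all W, so L
5: →2(L), so W
1: →7(L), so W
From 5, the L positions reachable in one move are: 2.

Move to 2.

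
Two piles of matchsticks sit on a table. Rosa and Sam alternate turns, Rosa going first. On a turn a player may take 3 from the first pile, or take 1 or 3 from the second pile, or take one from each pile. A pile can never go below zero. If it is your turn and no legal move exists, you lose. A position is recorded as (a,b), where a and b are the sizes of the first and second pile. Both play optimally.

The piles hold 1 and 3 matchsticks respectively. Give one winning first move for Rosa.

Move to (1,2).

Classify positions by backward induction: terminal positions (no move available) are L. From any other position, the mover wins iff some move reaches an L.
No move ever increases a pile, so every position that can arise here has a ≤ 1 and b ≤ 3; it is enough to label the cells with 0 ≤ a ≤ 1 and 0 ≤ b ≤ 3.
Every move lowers a or b (never raises either), so fill the grid row by row in increasing a, and left to right within a row: each cell's successors are then already labelled.
      b=0  b=1  b=2  b=3
a=0:    L    W    L    W
a=1:    L    W    L    W
Cells with no legal move (terminal, hence L): (0,0), (1,0).
The remaining L cells, each justified by listing all of its moves:
(0,2): only reaches (0,1)(W), which is W → L
(1,2): only reaches (1,1)(W), (0,1)(W), all W → L
Every other cell has at least one move into one of the L cells above, so it is W.
From (1,3), the L positions reachable in one move are: (1,2), (1,0), (0,2). Any move reaching one of these is winning.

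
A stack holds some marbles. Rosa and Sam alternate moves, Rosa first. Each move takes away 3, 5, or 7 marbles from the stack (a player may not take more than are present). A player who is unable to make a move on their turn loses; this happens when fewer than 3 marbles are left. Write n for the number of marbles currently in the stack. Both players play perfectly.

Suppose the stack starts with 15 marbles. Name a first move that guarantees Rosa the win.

Remove 3, leaving 12.

Positions with no move are L. A position that does have a move is losing for the player to move precisely when every available move leads to a winning position for the opponent. Fill in the labels:
n=0: no move → L
n=1: no move → L
n=2: no move → L
n=3: W (go to 0, an L position)
n=4: W (go to 1, an L position)
n=5: W (go to 2, an L position)
n=6: W (go to 1, an L position)
n=7: W (go to 2, an L position)
n=8: W (go to 1, an L position)
n=9: W (go to 2, an L position)
n=10: L (options 7(W), 5(W), 3(W) are all W)
n=11: L (options 8(W), 6(W), 4(W) are all W)
n=12: L (options 9(W), 7(W), 5(W) are all W)
n=13: W (go to 10, an L position)
n=14: W (go to 11, an L position)
n=15: W (go to 12, an L position)
From 15, the L positions reachable in one move are: 12, 10. Any move reaching one of these is winning.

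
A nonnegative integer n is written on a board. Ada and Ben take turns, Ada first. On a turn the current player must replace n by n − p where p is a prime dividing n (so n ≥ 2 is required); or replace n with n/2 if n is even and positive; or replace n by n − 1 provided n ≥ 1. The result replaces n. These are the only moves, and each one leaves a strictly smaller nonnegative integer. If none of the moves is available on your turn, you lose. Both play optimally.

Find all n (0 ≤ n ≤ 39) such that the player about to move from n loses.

Compute win/loss labels from the base case upward. A position with no move is L. Any other position is W if it can reach an L in one move, else L.
n=0: no move → L
n=1: W (go to 0, an L position)
n=2: W (go to 0, an L position)
n=3: W (go to 0, an L position)
n=4: L (options 2(W), 3(W) are all W)
n=5: W (go to 0, an L position)
n=6: W (go to 4, an L position)
n=7: W (go to 0, an L position)
n=8: W (go to 4, an L position)
n=9: L (options 6(W), 8(W) are all W)
n=10: W (go to 9, an L position)
n=11: W (go to 0, an L position)
n=12: W (go to 9, an L position)
n=13: W (go to 0, an L position)
n=14: L (options 7(W), 12(W), 13(W) are all W)
n=15: W (go to 14, an L position)
n=16: W (go to 14, an L position)
n=17: W (go to 0, an L position)
n=18: W (go to 9, an L position)
n=19: W (go to 0, an L position)
n=20: L (options 10(W), 15(W), 18(W), 19(W) are all W)
n=21: W (go to 14, an L position)
n=22: W (go to 20, an L position)
n=23: W (go to 0, an L position)
n=24: L (options 12(W), 21(W), 22(W), 23(W) are all W)
n=25: W (go to 20, an L position)
n=26: W (go to 24, an L position)
n=27: W (go to 24, an L position)
n=28: W (go to 14, an L position)
n=29: W (go to 0, an L position)
n=30: L (options 15(W), 25(W), 27(W), 28(W), 29(W) are all W)
n=31: W (go to 0, an L position)
n=32: W (go to 30, an L position)
n=33: W (go to 30, an L position)
n=34: L (options 17(W), 32(W), 33(W) are all W)
n=35: W (go to 30, an L position)
n=36: W (go to 34, an L position)
n=37: W (go to 0, an L position)
n=38: L (options 19(W), 36(W), 37(W) are all W)
n=39: W (go to 38, an L position)
The losing starting values of n are exactly the entries labelled L in this table (9 of them).

0, 4, 9, 14, 20, 24, 30, 34, 38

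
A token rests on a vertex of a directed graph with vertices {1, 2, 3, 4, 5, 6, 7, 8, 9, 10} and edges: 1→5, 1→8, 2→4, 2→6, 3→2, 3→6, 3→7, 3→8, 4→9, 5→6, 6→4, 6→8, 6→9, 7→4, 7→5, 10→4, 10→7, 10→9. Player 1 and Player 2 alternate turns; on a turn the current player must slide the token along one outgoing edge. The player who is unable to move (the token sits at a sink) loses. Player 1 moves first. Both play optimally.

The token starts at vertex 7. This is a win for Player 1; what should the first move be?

Work bottom-up. With no move the player to move loses. Otherwise the position is W if at least one move leads to an L position for the opponent, and L if every move leads to a W.
Every edge goes from a vertex to one that appears earlier in the order 8, 9, 4, 6, 5, 7, 1, 10, 2, 3, so processing vertices in that order labels each vertex after all of its successors.
8: no outgoing edge → L
9: no outgoing edge → L
4: →9(L), so W
6: →9(L), so W
5: →6(W) only, which is W, so L
7: →5(L), so W
1: →5(L), so W
10: →9(L), so W
2: →6(W), 4(W) — all W, so L
3: →2(L), so W
From 7, the L positions reachable in one move are: 5.

Move to 5.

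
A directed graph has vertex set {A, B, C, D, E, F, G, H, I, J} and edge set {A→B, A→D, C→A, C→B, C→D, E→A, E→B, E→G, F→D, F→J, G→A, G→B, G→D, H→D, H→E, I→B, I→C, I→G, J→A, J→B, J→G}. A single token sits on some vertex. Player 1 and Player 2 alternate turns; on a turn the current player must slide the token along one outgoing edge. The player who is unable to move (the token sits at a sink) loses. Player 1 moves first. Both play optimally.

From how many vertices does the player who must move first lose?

2

Compute win/loss labels from the base case upward. A position with no move is L. Any other position is W if it can reach an L in one move, else L.
Every edge goes from a vertex to one that appears earlier in the order D, B, A, G, C, I, J, F, E, H, so processing vertices in that order labels each vertex after all of its successors.
D: no outgoing edge → L
B: no outgoing edge → L
A: W (go to B, an L position)
G: W (go to B, an L position)
C: W (go to B, an L position)
I: W (go to B, an L position)
J: W (go to B, an L position)
F: W (go to D, an L position)
E: W (go to B, an L position)
H: W (go to D, an L position)
The L vertices are B, D; that is 2 in all.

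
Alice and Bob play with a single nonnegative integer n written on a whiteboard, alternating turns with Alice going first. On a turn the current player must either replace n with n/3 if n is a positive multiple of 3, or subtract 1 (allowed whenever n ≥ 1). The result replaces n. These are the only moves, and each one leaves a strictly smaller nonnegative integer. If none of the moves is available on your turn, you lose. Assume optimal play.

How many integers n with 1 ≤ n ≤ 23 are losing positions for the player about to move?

10

Build the W/L table. Terminal = L. A non-terminal position is W if it has a move to some L; otherwise it is L.
n=0: no move → L
n=1: →0(L), so W
n=2: →1(W) only, which is W, so L
n=3: →2(L), so W
n=4: →3(W) only, which is W, so L
n=5: →4(L), so W
n=6: →2(L), so W
n=7: →6(W) only, which is W, so L
n=8: →7(L), so W
n=9: →3(W), 8(W) — all W, so L
n=10: →9(L), so W
n=11: →10(W) only, which is W, so L
n=12: →4(L), so W
n=13: →12(W) only, which is W, so L
n=14: →13(L), so W
n=15: →5(W), 14(W) — all W, so L
n=16: →15(L), so W
n=17: →16(W) only, which is W, so L
n=18: →17(L), so W
n=19: →18(W) only, which is W, so L
n=20: →19(L), so W
n=21: →7(L), so W
n=22: →21(W) only, which is W, so L
n=23: →22(L), so W
L entries with 1 ≤ n ≤ 23 (n=0 is outside the asked range and is not counted): n = 2, 4, 7, 9, 11, 13, 15, 17, 19, 22; that makes 10.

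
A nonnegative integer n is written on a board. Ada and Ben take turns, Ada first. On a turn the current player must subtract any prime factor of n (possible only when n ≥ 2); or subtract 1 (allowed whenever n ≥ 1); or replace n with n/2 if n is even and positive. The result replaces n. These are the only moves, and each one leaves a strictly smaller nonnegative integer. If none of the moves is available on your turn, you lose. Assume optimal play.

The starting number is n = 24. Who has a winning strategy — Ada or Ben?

Label each position W (a win for the player to move) or L (a loss). A position with no legal move is L; any other position is W exactly when some move reaches an L, and L when every move reaches a W.
n=0: no move → L
n=1: W (go to 0, an L position)
n=2: W (go to 0, an L position)
n=3: W (go to 0, an L position)
n=4: L (options 2(W), 3(W) are all W)
n=5: W (go to 0, an L position)
n=6: W (go to 4, an L position)
n=7: W (go to 0, an L position)
n=8: W (go to 4, an L position)
n=9: L (options 6(W), 8(W) are all W)
n=10: W (go to 9, an L position)
n=11: W (go to 0, an L position)
n=12: W (go to 9, an L position)
n=13: W (go to 0, an L position)
n=14: L (options 7(W), 12(W), 13(W) are all W)
n=15: W (go to 14, an L position)
n=16: W (go to 14, an L position)
n=17: W (go to 0, an L position)
n=18: W (go to 9, an L position)
n=19: W (go to 0, an L position)
n=20: L (options 10(W), 15(W), 18(W), 19(W) are all W)
n=21: W (go to 14, an L position)
n=22: W (go to 20, an L position)
n=23: W (go to 0, an L position)
n=24: L (options 12(W), 21(W), 22(W), 23(W) are all W)
The starting position 24 is L: whatever Ada does, the opponent receives a W position.

Ben wins.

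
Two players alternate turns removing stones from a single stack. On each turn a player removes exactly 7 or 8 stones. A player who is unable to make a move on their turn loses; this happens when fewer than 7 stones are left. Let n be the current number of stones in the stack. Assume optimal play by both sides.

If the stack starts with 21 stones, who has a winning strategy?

Work bottom-up. With no move the player to move loses. Otherwise the position is W if at least one move leads to an L position for the opponent, and L if every move leads to a W.
n=0: no move → L
n=1: no move → L
n=2: no move → L
n=3: no move → L
n=4: no move → L
n=5: no move → L
n=6: no move → L
n=7: reaches L-position 0 → W
n=8: reaches L-position 1 → W
n=9: reaches L-position 2 → W
n=10: reaches L-position 3 → W
n=11: reaches L-position 4 → W
n=12: reaches L-position 5 → W
n=13: reaches L-position 6 → W
n=14: reaches L-position 6 → W
n=15: only reaches 8(W), 7(W), all W → L
n=16: only reaches 9(W), 8(W), all W → L
n=17: only reaches 10(W), 9(W), all W → L
n=18: only reaches 11(W), 10(W), all W → L
n=19: only reaches 12(W), 11(W), all W → L
n=20: only reaches 13(W), 12(W), all W → L
n=21: only reaches 14(W), 13(W), all W → L
The starting position 21 is L: whatever the player to move does, the opponent receives a W position.

The second player wins.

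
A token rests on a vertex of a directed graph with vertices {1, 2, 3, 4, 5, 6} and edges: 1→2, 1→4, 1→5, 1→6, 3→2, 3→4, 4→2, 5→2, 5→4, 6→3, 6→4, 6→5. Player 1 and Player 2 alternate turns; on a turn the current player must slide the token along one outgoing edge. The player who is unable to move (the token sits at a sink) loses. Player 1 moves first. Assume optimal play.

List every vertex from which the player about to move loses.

2, 6

Label each position W (a win for the player to move) or L (a loss). A position with no legal move is L; any other position is W exactly when some move reaches an L, and L when every move reaches a W.
Every edge goes from a vertex to one that appears earlier in the order 2, 4, 3, 5, 6, 1, so processing vertices in that order labels each vertex after all of its successors.
2: no outgoing edge → L
4: W (go to 2, an L position)
3: W (go to 2, an L position)
5: W (go to 2, an L position)
6: L (options 5(W), 3(W), 4(W) are all W)
1: W (go to 6, an L position)
The losing starting vertices are exactly the entries labelled L in this table (2 of them).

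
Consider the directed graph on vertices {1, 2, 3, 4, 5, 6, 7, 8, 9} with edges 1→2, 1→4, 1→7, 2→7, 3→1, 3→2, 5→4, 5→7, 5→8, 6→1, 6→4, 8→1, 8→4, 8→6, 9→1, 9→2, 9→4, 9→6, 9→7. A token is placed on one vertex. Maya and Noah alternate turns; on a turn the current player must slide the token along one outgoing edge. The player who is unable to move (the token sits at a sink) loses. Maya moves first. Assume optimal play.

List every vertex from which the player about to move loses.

Use the standard recursion: the mover loses at a terminal position; elsewhere, the mover wins exactly when some move hands the opponent an L position.
Every edge goes from a vertex to one that appears earlier in the order 4, 7, 2, 1, 6, 9, 8, 3, 5, so processing vertices in that order labels each vertex after all of its successors.
4: no outgoing edge → L
7: no outgoing edge → L
2: reaches L-position 7 → W
1: reaches L-position 7 → W
6: reaches L-position 4 → W
9: reaches L-position 7 → W
8: reaches L-position 4 → W
3: only reaches 1(W), 2(W), all W → L
5: reaches L-position 7 → W
The losing starting vertices are exactly the entries labelled L in this table (3 of them).

3, 4, 7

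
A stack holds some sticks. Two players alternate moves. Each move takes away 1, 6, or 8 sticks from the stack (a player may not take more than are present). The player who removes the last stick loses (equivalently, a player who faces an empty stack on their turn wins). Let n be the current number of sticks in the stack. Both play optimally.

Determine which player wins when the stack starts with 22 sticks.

Work bottom-up. With no move the player to move wins. Otherwise the position is W if at least one move leads to an L position for the opponent, and L if every move leads to a W.
n=0: no move; the opponent has just taken the last stick and therefore loses → W
n=1: L (sole option 0(W) is W)
n=2: W (go to 1, an L position)
n=3: L (sole option 2(W) is W)
n=4: W (go to 3, an L position)
n=5: L (sole option 4(W) is W)
n=6: W (go to 5, an L position)
n=7: W (go to 1, an L position)
n=8: L (options 7(W), 2(W), 0(W) are all W)
n=9: W (go to 8, an L position)
n=10: L (options 9(W), 4(W), 2(W) are all W)
n=11: W (go to 10, an L position)
n=12: L (options 11(W), 6(W), 4(W) are all W)
n=13: W (go to 12, an L position)
n=14: W (go to 8, an L position)
n=15: L (options 14(W), 9(W), 7(W) are all W)
n=16: W (go to 15, an L position)
n=17: L (options 16(W), 11(W), 9(W) are all W)
n=18: W (go to 17, an L position)
n=19: L (options 18(W), 13(W), 11(W) are all W)
n=20: W (go to 19, an L position)
n=21: W (go to 15, an L position)
n=22: L (options 21(W), 16(W), 14(W) are all W)
The starting position 22 is L: whatever the player to move does, the opponent receives a W position.

The second player wins.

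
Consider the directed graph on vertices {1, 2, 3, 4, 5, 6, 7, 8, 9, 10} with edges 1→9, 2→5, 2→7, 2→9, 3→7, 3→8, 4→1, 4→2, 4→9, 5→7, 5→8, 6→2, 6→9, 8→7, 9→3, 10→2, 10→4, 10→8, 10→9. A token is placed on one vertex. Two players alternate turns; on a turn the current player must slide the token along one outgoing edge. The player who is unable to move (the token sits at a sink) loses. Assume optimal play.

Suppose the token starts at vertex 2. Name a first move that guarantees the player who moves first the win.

Move to 9.

Classify positions by backward induction: terminal positions (no move available) are L. From any other position, the mover wins iff some move reaches an L.
Every edge goes from a vertex to one that appears earlier in the order 7, 8, 5, 3, 9, 2, 1, 4, 6, 10, so processing vertices in that order labels each vertex after all of its successors.
7: no outgoing edge → L
8: →7(L), so W
5: →7(L), so W
3: →7(L), so W
9: →3(W) only, which is W, so L
2: →9(L), so W
1: →9(L), so W
4: →9(L), so W
6: →9(L), so W
10: →9(L), so W
From 2, the L positions reachable in one move are: 9, 7. Any move reaching one of these is winning.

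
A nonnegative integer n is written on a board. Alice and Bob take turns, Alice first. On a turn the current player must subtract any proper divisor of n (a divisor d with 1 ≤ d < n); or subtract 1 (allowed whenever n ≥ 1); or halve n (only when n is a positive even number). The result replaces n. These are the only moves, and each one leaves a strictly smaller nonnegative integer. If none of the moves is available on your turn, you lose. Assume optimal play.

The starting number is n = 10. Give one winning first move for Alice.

Move to 5.

Classify positions by backward induction: terminal positions (no move available) are L. From any other position, the mover wins iff some move reaches an L.
n=0: no move → L
n=1: can move to 0, which is L ⇒ W
n=2: the only move is to 1(W), a W ⇒ L
n=3: can move to 2, which is L ⇒ W
n=4: can move to 2, which is L ⇒ W
n=5: the only move is to 4(W), a W ⇒ L
n=6: can move to 5, which is L ⇒ W
n=7: the only move is to 6(W), a W ⇒ L
n=8: can move to 7, which is L ⇒ W
n=9: moves to 6(W), 8(W); every one is W ⇒ L
n=10: can move to 5, which is L ⇒ W
From 10, the L positions reachable in one move are: 5, 9. Any move reaching one of these is winning.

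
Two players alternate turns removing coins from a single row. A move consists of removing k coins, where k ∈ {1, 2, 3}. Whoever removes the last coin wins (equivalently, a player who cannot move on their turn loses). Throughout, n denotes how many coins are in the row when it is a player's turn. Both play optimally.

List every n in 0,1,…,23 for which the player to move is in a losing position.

Positions with no move are L. A position that does have a move is losing for the player to move precisely when every available move leads to a winning position for the opponent. Fill in the labels:
n=0: no move → L
n=1: W (go to 0, an L position)
n=2: W (go to 0, an L position)
n=3: W (go to 0, an L position)
n=4: L (options 3(W), 2(W), 1(W) are all W)
n=5: W (go to 4, an L position)
n=6: W (go to 4, an L position)
n=7: W (go to 4, an L position)
n=8: L (options 7(W), 6(W), 5(W) are all W)
n=9: W (go to 8, an L position)
n=10: W (go to 8, an L position)
n=11: W (go to 8, an L position)
n=12: L (options 11(W), 10(W), 9(W) are all W)
n=13: W (go to 12, an L position)
n=14: W (go to 12, an L position)
n=15: W (go to 12, an L position)
n=16: L (options 15(W), 14(W), 13(W) are all W)
n=17: W (go to 16, an L position)
n=18: W (go to 16, an L position)
n=19: W (go to 16, an L position)
n=20: L (options 19(W), 18(W), 17(W) are all W)
n=21: W (go to 20, an L position)
n=22: W (go to 20, an L position)
n=23: W (go to 20, an L position)
Reading off the rows marked L gives the requested list; there are 6 such values of n.

0, 4, 8, 12, 16, 20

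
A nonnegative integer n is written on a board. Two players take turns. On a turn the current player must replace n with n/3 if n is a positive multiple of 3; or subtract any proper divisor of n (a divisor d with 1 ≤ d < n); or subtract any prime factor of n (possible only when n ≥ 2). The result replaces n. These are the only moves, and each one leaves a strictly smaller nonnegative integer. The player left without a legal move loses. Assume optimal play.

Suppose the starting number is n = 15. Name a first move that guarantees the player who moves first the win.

Move to 14.

Work bottom-up. With no move the player to move loses. Otherwise the position is W if at least one move leads to an L position for the opponent, and L if every move leads to a W.
n=0: no move → L
n=1: no move → L
n=2: →0(L), so W
n=3: →0(L), so W
n=4: →2(W), 3(W) — all W, so L
n=5: →0(L), so W
n=6: →4(L), so W
n=7: →0(L), so W
n=8: →4(L), so W
n=9: →3(W), 6(W), 8(W) — all W, so L
n=10: →9(L), so W
n=11: →0(L), so W
n=12: →4(L), so W
n=13: →0(L), so W
n=14: →7(W), 12(W), 13(W) — all W, so L
n=15: →14(L), so W
From 15, the L positions reachable in one move are: 14.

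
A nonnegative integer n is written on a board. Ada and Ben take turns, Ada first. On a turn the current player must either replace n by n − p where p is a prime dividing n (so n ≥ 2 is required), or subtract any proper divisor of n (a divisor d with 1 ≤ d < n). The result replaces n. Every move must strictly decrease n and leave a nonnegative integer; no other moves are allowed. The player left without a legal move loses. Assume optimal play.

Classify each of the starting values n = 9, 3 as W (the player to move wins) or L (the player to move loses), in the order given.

9: L, 3: W

Work bottom-up. With no move the player to move loses. Otherwise the position is W if at least one move leads to an L position for the opponent, and L if every move leads to a W.
n=0: no move → L
n=1: no move → L
n=2: →0(L), so W
n=3: →0(L), so W
n=4: →2(W), 3(W) — all W, so L
n=5: →0(L), so W
n=6: →4(L), so W
n=7: →0(L), so W
n=8: →4(L), so W
n=9: →6(W), 8(W) — all W, so L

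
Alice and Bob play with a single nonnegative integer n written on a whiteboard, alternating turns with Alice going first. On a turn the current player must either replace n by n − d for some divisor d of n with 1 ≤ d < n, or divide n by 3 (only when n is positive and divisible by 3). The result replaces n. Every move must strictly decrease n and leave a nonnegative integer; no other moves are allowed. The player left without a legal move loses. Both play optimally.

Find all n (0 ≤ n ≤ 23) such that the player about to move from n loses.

Work bottom-up. With no move the player to move loses. Otherwise the position is W if at least one move leads to an L position for the opponent, and L if every move leads to a W.
n=0: no move → L
n=1: no move → L
n=2: W (go to 1, an L position)
n=3: W (go to 1, an L position)
n=4: L (options 2(W), 3(W) are all W)
n=5: W (go to 4, an L position)
n=6: W (go to 4, an L position)
n=7: L (sole option 6(W) is W)
n=8: W (go to 4, an L position)
n=9: L (options 3(W), 6(W), 8(W) are all W)
n=10: W (go to 9, an L position)
n=11: L (sole option 10(W) is W)
n=12: W (go to 4, an L position)
n=13: L (sole option 12(W) is W)
n=14: W (go to 7, an L position)
n=15: L (options 5(W), 10(W), 12(W), 14(W) are all W)
n=16: W (go to 15, an L position)
n=17: L (sole option 16(W) is W)
n=18: W (go to 9, an L position)
n=19: L (sole option 18(W) is W)
n=20: W (go to 15, an L position)
n=21: W (go to 7, an L position)
n=22: W (go to 11, an L position)
n=23: L (sole option 22(W) is W)
The losing starting values of n are exactly the entries labelled L in this table (11 of them).

0, 1, 4, 7, 9, 11, 13, 15, 17, 19, 23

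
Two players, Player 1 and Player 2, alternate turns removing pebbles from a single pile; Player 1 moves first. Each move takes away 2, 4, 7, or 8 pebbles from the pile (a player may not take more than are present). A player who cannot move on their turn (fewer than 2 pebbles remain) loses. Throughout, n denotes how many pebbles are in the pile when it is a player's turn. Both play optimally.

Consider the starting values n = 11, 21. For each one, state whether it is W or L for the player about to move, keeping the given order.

11: L, 21: W

Work bottom-up. With no move the player to move loses. Otherwise the position is W if at least one move leads to an L position for the opponent, and L if every move leads to a W.
n=0: no move → L
n=1: no move → L
n=2: W (go to 0, an L position)
n=3: W (go to 1, an L position)
n=4: W (go to 0, an L position)
n=5: W (go to 1, an L position)
n=6: L (options 4(W), 2(W) are all W)
n=7: W (go to 0, an L position)
n=8: W (go to 6, an L position)
n=9: W (go to 1, an L position)
n=10: W (go to 6, an L position)
n=11: L (options 9(W), 7(W), 4(W), 3(W) are all W)
n=12: L (options 10(W), 8(W), 5(W), 4(W) are all W)
n=13: W (go to 11, an L position)
n=14: W (go to 12, an L position)
n=15: W (go to 11, an L position)
n=16: W (go to 12, an L position)
n=17: L (options 15(W), 13(W), 10(W), 9(W) are all W)
n=18: W (go to 11, an L position)
n=19: W (go to 17, an L position)
n=20: W (go to 12, an L position)
n=21: W (go to 17, an L position)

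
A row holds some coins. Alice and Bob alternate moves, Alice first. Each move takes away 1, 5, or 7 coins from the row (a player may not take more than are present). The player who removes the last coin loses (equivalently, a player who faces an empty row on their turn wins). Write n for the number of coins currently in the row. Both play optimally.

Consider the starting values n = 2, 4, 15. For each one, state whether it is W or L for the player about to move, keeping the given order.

2: W, 4: W, 15: L

Positions with no move are W. A position that does have a move is losing for the player to move precisely when every available move leads to a winning position for the opponent. Fill in the labels:
n=0: no move; the opponent has just taken the last coin and therefore loses → W
n=1: the only move is to 0(W), a W ⇒ L
n=2: can move to 1, which is L ⇒ W
n=3: the only move is to 2(W), a W ⇒ L
n=4: can move to 3, which is L ⇒ W
n=5: moves to 4(W), 0(W); every one is W ⇒ L
n=6: can move to 5, which is L ⇒ W
n=7: moves to 6(W), 2(W), 0(W); every one is W ⇒ L
n=8: can move to 7, which is L ⇒ W
n=9: moves to 8(W), 4(W), 2(W); every one is W ⇒ L
n=10: can move to 9, which is L ⇒ W
n=11: moves to 10(W), 6(W), 4(W); every one is W ⇒ L
n=12: can move to 11, which is L ⇒ W
n=13: moves to 12(W), 8(W), 6(W); every one is W ⇒ L
n=14: can move to 13, which is L ⇒ W
n=15: moves to 14(W), 10(W), 8(W); every one is W ⇒ L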